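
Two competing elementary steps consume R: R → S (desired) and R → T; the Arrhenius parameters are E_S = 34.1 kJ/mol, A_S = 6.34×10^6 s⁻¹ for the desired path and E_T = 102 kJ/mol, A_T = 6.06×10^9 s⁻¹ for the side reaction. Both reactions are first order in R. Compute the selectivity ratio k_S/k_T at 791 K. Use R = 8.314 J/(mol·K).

k_S/k_T = (A_S/A_T)·exp[−(E_S−E_T)/(RT)] = (A_S/A_T)·exp[(E_T−E_S)/(RT)].
(E_T−E_S)/(RT) = (102−34.1)×10³/(8.314×791) = 67900/6576 = 10.32.
k_S/k_T = (6.34×10^6/6.06×10^9)·exp(10.32) = 0.001046 × 30480 = 31.9.

31.9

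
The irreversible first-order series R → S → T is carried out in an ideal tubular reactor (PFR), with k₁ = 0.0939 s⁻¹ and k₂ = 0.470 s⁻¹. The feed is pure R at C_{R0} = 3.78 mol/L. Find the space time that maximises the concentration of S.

4.28 s

For first-order series the maximum of C_S occurs at τ_opt = ln(k₂/k₁)/(k₂−k₁).
= ln(0.470/0.0939)/(0.470−0.0939) = ln(5.005)/0.3761 = 1.611/0.3761 = 4.28 s.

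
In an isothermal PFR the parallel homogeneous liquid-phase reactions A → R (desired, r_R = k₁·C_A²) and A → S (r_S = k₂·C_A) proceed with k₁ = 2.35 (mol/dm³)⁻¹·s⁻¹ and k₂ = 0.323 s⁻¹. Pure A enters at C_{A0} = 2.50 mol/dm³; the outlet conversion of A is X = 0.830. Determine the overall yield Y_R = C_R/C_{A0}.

0.745

C_A = C_{A0}(1−X) = 0.4250 mol/dm³.
Along a PFR/batch, dC_S/dC_A = −r_S/(r_R+r_S) = −k₂/(k₂+k₁·C_A).
Integrating from C_{A0} to C_A: C_S = (0.323/2.35)·ln[(0.323+2.35·2.50)/(0.323+2.35·0.425)] = 0.1374·ln(6.198/1.322) = 0.2124 mol/dm³.
Then C_R = (C_{A0}−C_A) − C_S = 2.075 − 0.2124 = 1.863 mol/dm³.
Y_R = C_R/C_{A0} = 1.863/2.50 = 0.745.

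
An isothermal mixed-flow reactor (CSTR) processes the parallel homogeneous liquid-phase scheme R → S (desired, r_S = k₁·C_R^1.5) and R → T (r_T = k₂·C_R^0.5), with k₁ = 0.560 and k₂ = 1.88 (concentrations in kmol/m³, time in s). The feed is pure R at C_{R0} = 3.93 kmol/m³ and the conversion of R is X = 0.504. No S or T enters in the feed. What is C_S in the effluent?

Exit C_R = C_{R0}(1−X) = 3.93×0.496 = 1.949 kmol/m³.
In a CSTR the entire volume is at exit conditions, so r_S = 0.560×1.949^1.5 = 1.524 and r_T = 1.88×1.949^0.5 = 2.625.
Fraction of consumed R going to S: r_S/(r_S+r_T) = 0.3673.
C_S = 0.3673·C_{R0}·X = 0.3673×3.93×0.504 = 0.728 kmol/m³.

0.728 kmol/m³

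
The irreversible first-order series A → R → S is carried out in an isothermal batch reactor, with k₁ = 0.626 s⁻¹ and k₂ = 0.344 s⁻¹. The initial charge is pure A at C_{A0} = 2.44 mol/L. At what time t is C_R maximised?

For first-order series the maximum of C_R occurs at t_opt = ln(k₂/k₁)/(k₂−k₁).
= ln(0.344/0.626)/(0.344−0.626) = ln(0.5495)/-0.2820 = -0.5987/-0.2820 = 2.12 s.

2.12 s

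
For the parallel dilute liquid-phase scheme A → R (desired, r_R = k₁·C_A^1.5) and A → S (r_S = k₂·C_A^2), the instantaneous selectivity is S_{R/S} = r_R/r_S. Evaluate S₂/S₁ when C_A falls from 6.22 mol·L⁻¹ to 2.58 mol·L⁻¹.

S_{R/S} = (k₁/k₂)·C_A^-0.5, so S₂/S₁ = (C_{A,2}/C_{A,1})^-0.5.
= (2.58/6.22)^(-0.5) = (0.4148)^(-0.5) = 1.55.
Selectivity toward R rises as C_A falls — low-concentration operation is favoured.

1.55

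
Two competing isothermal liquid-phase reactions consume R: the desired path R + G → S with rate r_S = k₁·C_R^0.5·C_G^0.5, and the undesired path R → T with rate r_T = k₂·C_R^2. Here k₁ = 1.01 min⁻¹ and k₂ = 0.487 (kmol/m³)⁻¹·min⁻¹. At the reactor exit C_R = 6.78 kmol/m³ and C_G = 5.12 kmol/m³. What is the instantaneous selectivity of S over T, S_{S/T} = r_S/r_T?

0.266

S_{S/T} = r_S/r_T = (k₁·C_R^0.5·C_G^0.5)/(k₂·C_R^2) = (k₁/k₂)·C_R^-1.5·C_G^0.5.
= (1.01×6.780^0.5×5.120^0.5) / (0.487×6.780^2) = 5.951/22.39 = 0.266.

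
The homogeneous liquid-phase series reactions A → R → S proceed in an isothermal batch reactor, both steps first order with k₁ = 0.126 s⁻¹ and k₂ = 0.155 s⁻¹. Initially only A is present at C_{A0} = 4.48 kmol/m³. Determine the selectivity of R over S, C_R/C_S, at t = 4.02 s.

Solving the coupled first-order balances gives C_R(t) = [k₁/(k₂−k₁)]·C_{A0}·(e^(−k₁t) − e^(−k₂t)).
e^(−k₁t) = e^(−0.126×4.02) = e^(−0.5065) = 0.6026; e^(−k₂t) = e^(−0.6231) = 0.5363.
C_R = 0.126×4.48/(0.155−0.126) × (0.6026−0.5363) = 19.46×0.06631 = 1.291 kmol/m³.
C_A = C_{A0}e^(−k₁t) = 2.700 kmol/m³, so C_S = C_{A0}−C_A−C_R = 0.4897 kmol/m³; C_R/C_S = 2.64.

2.64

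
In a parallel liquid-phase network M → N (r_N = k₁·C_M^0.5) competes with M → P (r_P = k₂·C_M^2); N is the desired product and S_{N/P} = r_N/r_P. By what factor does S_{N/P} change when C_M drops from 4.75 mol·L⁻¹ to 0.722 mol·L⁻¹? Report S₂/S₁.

S_{N/P} = (k₁/k₂)·C_M^-1.5, so S₂/S₁ = (C_{M,2}/C_{M,1})^-1.5.
= (0.722/4.75)^(-1.5) = (0.1520)^(-1.5) = 16.9.

16.9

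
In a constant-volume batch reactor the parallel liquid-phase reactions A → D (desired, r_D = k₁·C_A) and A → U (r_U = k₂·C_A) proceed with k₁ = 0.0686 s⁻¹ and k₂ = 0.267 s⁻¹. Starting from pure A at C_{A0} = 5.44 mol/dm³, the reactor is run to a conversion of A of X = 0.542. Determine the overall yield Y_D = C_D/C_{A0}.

C_A = C_{A0}(1−X) = 2.492 mol/dm³.
Both paths are first order in A, so the instantaneous fraction to D is constant: dC_D/d(−C_A) = k₁/(k₁+k₂) = 0.2044.
C_D = 0.2044·(C_{A0}−C_A) = 0.2044×2.948 = 0.603 mol/dm³.
Y_D = C_D/C_{A0} = 0.6027/5.44 = 0.111.

0.111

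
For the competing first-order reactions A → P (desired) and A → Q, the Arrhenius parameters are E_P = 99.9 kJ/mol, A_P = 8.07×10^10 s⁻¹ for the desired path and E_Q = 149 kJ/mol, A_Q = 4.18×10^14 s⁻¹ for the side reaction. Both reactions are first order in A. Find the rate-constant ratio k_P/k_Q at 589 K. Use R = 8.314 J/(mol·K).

Since both paths have the same order in A, the concentration cancels and S_{P/Q} = k_P/k_Q = (A_P/A_Q)·exp[(E_Q−E_P)/(RT)].
(E_Q−E_P)/(RT) = (149−99.9)×10³/(8.314×589) = 49100/4897 = 10.03.
k_P/k_Q = (8.07×10^10/4.18×10^14)·exp(10.03) = 1.931×10^-4 × 22622 = 4.37.
Since E_P < E_Q, lowering the temperature improves selectivity toward P.

4.37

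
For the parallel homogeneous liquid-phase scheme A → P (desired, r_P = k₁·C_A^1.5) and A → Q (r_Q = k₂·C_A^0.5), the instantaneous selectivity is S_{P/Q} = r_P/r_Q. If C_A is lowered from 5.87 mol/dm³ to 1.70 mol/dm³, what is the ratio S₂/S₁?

S_{P/Q} = (k₁/k₂)·C_A, so S₂/S₁ = (C_{A,2}/C_{A,1}).
= 1.70/5.87 = 0.290.
Selectivity toward P falls as C_A falls — high-concentration operation is favoured.

0.290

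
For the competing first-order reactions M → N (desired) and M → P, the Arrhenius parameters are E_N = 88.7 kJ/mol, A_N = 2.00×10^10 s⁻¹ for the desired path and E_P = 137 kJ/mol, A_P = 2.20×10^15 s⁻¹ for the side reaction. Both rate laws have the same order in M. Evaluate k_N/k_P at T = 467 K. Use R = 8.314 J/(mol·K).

2.30

k_N/k_P = (A_N/A_P)·exp[−(E_N−E_P)/(RT)] = (A_N/A_P)·exp[(E_P−E_N)/(RT)].
(E_P−E_N)/(RT) = (137−88.7)×10³/(8.314×467) = 48300/3883 = 12.44.
k_N/k_P = (2.00×10^10/2.20×10^15)·exp(12.44) = 9.091×10^-6 × 2.527×10^5 = 2.30.
Since E_N < E_P, lowering the temperature improves selectivity toward N.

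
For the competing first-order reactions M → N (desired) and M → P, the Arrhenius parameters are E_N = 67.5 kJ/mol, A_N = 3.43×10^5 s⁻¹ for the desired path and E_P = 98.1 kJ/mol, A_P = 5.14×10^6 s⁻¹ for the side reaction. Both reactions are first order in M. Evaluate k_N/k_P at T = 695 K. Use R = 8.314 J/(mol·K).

With equal orders, S_{N/P} = k_N/k_P = (A_N/A_P)·exp[(E_P−E_N)/(RT)].
(E_P−E_N)/(RT) = (98.1−67.5)×10³/(8.314×695) = 30600/5778 = 5.296.
k_N/k_P = (3.43×10^5/5.14×10^6)·exp(5.296) = 0.06673 × 199.5 = 13.3.

13.3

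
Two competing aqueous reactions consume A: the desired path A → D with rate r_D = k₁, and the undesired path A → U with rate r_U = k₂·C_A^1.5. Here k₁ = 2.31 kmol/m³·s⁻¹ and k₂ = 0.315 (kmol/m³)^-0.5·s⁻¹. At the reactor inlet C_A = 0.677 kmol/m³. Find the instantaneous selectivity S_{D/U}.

S_{D/U} = r_D/r_U = (k₁)/(k₂·C_A^1.5) = (k₁/k₂)·C_A^-1.5.
= (2.31) / (0.315×0.6770^1.5) = 2.310/0.1755 = 13.2.
The undesired path is higher order in A, so low C_A (CSTR or dilute feed) favours D.

13.2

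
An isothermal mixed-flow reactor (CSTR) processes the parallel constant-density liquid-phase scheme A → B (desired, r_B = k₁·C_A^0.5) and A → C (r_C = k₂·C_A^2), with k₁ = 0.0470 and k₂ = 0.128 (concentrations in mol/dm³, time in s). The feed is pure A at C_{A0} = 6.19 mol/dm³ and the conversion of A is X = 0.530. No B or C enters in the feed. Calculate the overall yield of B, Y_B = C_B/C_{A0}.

0.0365

Exit C_A = C_{A0}(1−X) = 6.19×0.470 = 2.909 mol/dm³.
Rates in a CSTR are evaluated at the outlet concentration: r_B = 0.0470×2.909^0.5 = 0.08017, r_C = 0.128×2.909^2 = 1.083.
Fraction of consumed A going to B: r_B/(r_B+r_C) = 0.06890.
C_B = 0.06890·C_{A0}·X = 0.06890×6.19×0.530 = 0.226 mol/dm³; Y_B = C_B/C_{A0} = 0.0365.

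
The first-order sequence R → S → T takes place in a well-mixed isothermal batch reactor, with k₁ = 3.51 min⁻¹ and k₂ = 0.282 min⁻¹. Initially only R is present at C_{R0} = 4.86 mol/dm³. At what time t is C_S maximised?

The intermediate peaks when r₁ = r₂, i.e. k₁e^(−k₁t) = k₂e^(−k₂t), giving t_opt = ln(k₂/k₁)/(k₂−k₁).
= ln(0.282/3.51)/(0.282−3.51) = ln(0.08034)/-3.228 = -2.521/-3.228 = 0.781 min.

0.781 min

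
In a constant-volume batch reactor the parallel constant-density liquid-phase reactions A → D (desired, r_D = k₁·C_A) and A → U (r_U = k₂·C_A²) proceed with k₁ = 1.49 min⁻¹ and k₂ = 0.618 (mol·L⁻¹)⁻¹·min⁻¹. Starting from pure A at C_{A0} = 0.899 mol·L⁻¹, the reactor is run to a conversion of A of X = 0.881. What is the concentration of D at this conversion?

C_A = C_{A0}(1−X) = 0.1070 mol·L⁻¹.
Along a PFR/batch, dC_D/dC_A = −r_D/(r_D+r_U) = −k₁/(k₁+k₂·C_A).
Integrating from C_{A0} to C_A: C_D = (1.49/0.618)·ln[(1.49+0.618·0.899)/(1.49+0.618·0.107)] = 2.411·ln(2.046/1.556) = 0.6594 mol·L⁻¹.

0.659 mol·L⁻¹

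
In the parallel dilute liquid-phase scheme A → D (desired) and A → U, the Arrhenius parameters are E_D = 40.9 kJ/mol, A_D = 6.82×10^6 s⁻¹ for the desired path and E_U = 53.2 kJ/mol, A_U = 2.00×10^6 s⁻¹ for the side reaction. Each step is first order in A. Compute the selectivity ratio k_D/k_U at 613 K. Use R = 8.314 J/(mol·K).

Since both paths have the same order in A, the concentration cancels and S_{D/U} = k_D/k_U = (A_D/A_U)·exp[(E_U−E_D)/(RT)].
(E_U−E_D)/(RT) = (53.2−40.9)×10³/(8.314×613) = 12300/5096 = 2.413.
k_D/k_U = (6.82×10^6/2.00×10^6)·exp(2.413) = 3.410 × 11.17 = 38.1.

38.1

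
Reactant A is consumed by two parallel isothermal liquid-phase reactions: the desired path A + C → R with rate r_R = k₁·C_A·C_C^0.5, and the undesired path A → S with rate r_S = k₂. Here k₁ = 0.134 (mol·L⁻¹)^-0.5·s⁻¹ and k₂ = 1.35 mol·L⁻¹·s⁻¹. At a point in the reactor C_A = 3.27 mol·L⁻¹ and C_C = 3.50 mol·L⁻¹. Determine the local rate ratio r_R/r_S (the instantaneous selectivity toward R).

S_{R/S} = r_R/r_S = (k₁·C_A·C_C^0.5)/(k₂) = (k₁/k₂)·C_A·C_C^0.5.
= (0.134×3.270×3.500^0.5) / (1.35) = 0.8198/1.350 = 0.607.
Since the desired path is higher order in A, keeping C_A high (PFR or concentrated feed) favours R.

0.607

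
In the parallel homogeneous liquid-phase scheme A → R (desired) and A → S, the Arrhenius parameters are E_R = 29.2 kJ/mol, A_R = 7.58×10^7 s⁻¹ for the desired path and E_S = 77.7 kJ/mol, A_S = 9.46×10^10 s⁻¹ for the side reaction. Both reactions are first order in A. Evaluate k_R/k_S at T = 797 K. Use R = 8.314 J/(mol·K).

1.21

With equal orders, S_{R/S} = k_R/k_S = (A_R/A_S)·exp[(E_S−E_R)/(RT)].
(E_S−E_R)/(RT) = (77.7−29.2)×10³/(8.314×797) = 48500/6626 = 7.319.
k_R/k_S = (7.58×10^7/9.46×10^10)·exp(7.319) = 8.013×10^-4 × 1509 = 1.21.
Since E_R < E_S, lowering the temperature improves selectivity toward R.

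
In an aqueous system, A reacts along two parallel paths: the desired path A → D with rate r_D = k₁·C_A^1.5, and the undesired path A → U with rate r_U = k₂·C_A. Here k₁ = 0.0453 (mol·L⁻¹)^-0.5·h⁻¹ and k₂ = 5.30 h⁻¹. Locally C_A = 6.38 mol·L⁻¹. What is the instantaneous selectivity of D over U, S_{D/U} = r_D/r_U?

0.0216

S_{D/U} = r_D/r_U = (k₁·C_A^1.5)/(k₂·C_A) = (k₁/k₂)·C_A^0.5.
= (0.0453×6.380^1.5) / (5.30×6.380) = 0.7300/33.81 = 0.0216.
Since the desired path is higher order in A, keeping C_A high (PFR or concentrated feed) favours D.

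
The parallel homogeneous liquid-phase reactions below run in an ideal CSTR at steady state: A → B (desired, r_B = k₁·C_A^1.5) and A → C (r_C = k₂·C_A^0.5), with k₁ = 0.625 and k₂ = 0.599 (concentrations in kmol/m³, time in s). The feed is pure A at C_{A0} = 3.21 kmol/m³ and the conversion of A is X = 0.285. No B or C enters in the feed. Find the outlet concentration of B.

0.645 kmol/m³

Exit C_A = C_{A0}(1−X) = 3.21×0.715 = 2.295 kmol/m³.
In a CSTR the entire volume is at exit conditions, so r_B = 0.625×2.295^1.5 = 2.173 and r_C = 0.599×2.295^0.5 = 0.9075.
Fraction of consumed A going to B: r_B/(r_B+r_C) = 0.7054.
C_B = 0.7054·C_{A0}·X = 0.7054×3.21×0.285 = 0.645 kmol/m³.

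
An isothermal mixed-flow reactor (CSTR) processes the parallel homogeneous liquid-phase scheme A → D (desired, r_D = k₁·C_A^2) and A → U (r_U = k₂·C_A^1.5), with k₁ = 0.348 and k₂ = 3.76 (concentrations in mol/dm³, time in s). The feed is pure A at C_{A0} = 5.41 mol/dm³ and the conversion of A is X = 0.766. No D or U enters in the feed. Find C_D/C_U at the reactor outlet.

0.104

Exit C_A = C_{A0}(1−X) = 5.41×0.234 = 1.266 mol/dm³.
Rates in a CSTR are evaluated at the outlet concentration: r_D = 0.348×1.266^2 = 0.5577, r_U = 3.76×1.266^1.5 = 5.356.
Overall selectivity = C_D/C_U = r_Dτ/(r_Uτ) = r_D/r_U = 0.104.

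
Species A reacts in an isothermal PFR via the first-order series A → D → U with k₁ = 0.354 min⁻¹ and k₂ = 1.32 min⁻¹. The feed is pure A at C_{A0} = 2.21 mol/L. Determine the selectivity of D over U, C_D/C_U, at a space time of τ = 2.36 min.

For first-order series with pure A initially, C_D(τ) = k₁C_{A0}/(k₂−k₁)·(e^(−k₁τ) − e^(−k₂τ)).
e^(−k₁τ) = e^(−0.354×2.36) = e^(−0.8354) = 0.4337; e^(−k₂τ) = e^(−3.115) = 0.04437.
C_D = 0.354×2.21/(1.32−0.354) × (0.4337−0.04437) = 0.8099×0.3893 = 0.3153 mol/L.
C_A = C_{A0}e^(−k₁τ) = 0.9584 mol/L, so C_U = C_{A0}−C_A−C_D = 0.9363 mol/L; C_D/C_U = 0.337.

0.337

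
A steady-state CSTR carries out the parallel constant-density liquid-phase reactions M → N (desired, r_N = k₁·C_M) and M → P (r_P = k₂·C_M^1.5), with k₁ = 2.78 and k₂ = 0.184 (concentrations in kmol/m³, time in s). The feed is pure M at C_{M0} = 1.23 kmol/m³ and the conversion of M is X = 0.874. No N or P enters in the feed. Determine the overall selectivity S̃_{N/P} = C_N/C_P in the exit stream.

38.4

Exit C_M = C_{M0}(1−X) = 1.23×0.126 = 0.1550 kmol/m³.
A CSTR operates uniformly at the exit composition, giving r_N = 0.4308 and r_P = 0.01123 (each k·C_M^n at C_M = 0.1550).
Overall selectivity = C_N/C_P = r_Nτ/(r_Pτ) = r_N/r_P = 38.4.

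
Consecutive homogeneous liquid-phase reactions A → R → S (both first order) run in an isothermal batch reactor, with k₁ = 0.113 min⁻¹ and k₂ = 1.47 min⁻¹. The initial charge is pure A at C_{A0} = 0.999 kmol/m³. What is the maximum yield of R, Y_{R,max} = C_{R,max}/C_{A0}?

At the optimum, C_{R,max}/C_{A0} = (k₁/k₂)^[k₂/(k₂−k₁)].
= (0.113/1.47)^(1.47/(1.47−0.113)) = (0.07687)^(1.083) = 0.06208.

0.0621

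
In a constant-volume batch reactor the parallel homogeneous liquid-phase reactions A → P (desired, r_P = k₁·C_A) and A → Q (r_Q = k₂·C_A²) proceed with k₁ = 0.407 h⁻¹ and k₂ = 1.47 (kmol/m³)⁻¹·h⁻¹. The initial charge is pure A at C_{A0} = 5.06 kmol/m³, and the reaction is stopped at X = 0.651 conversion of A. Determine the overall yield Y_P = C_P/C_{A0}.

0.0525

C_A = C_{A0}(1−X) = 1.766 kmol/m³.
Along a PFR/batch, dC_P/dC_A = −r_P/(r_P+r_Q) = −k₁/(k₁+k₂·C_A).
Integrating from C_{A0} to C_A: C_P = (0.407/1.47)·ln[(0.407+1.47·5.06)/(0.407+1.47·1.77)] = 0.2769·ln(7.845/3.003) = 0.2659 kmol/m³.
Y_P = C_P/C_{A0} = 0.2659/5.06 = 0.0525.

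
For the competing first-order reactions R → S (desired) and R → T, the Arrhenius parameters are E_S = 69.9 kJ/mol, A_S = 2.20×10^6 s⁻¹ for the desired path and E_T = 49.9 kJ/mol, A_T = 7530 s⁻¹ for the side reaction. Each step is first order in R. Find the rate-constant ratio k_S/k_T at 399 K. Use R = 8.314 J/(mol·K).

k_S/k_T = (A_S/A_T)·exp[−(E_S−E_T)/(RT)] = (A_S/A_T)·exp[(E_T−E_S)/(RT)].
(E_T−E_S)/(RT) = (49.9−69.9)×10³/(8.314×399) = -20000/3317 = -6.029.
k_S/k_T = (2.20×10^6/7530)·exp(-6.029) = 292.2 × 0.002408 = 0.703.

0.703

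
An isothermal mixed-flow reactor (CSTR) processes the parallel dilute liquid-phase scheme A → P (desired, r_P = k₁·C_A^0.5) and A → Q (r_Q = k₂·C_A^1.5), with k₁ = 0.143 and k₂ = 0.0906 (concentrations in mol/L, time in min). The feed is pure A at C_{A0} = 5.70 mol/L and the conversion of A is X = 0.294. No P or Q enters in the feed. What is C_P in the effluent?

0.472 mol/L

Exit C_A = C_{A0}(1−X) = 5.70×0.706 = 4.024 mol/L.
A CSTR operates uniformly at the exit composition, giving r_P = 0.2869 and r_Q = 0.7314 (each k·C_A^n at C_A = 4.024).
Fraction of consumed A going to P: r_P/(r_P+r_Q) = 0.2817.
C_P = 0.2817·C_{A0}·X = 0.2817×5.70×0.294 = 0.472 mol/L.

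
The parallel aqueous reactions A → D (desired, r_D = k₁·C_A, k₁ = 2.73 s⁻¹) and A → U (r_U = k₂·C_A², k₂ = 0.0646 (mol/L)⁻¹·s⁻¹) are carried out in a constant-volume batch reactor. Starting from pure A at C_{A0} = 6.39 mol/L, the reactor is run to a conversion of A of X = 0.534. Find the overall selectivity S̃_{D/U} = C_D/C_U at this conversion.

C_A = C_{A0}(1−X) = 2.978 mol/L.
Along a PFR/batch, dC_D/dC_A = −r_D/(r_D+r_U) = −k₁/(k₁+k₂·C_A).
Integrating from C_{A0} to C_A: C_D = (2.73/0.0646)·ln[(2.73+0.0646·6.39)/(2.73+0.0646·2.98)] = 42.26·ln(3.143/2.922) = 3.073 mol/L.
C_U = (C_{A0}−C_A)−C_D = 0.3391 mol/L; S̃_{D/U} = 3.073/0.3391 = 9.06.

9.06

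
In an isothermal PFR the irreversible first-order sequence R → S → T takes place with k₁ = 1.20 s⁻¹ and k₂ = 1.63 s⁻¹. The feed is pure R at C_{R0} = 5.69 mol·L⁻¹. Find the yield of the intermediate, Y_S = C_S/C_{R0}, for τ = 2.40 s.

For first-order series with pure R initially, C_S(τ) = k₁C_{R0}/(k₂−k₁)·(e^(−k₁τ) − e^(−k₂τ)).
e^(−k₁τ) = e^(−1.20×2.40) = e^(−2.880) = 0.05613; e^(−k₂τ) = e^(−3.912) = 0.02000.
C_S = 1.20×5.69/(1.63−1.20) × (0.05613−0.02000) = 15.88×0.03613 = 0.5738 mol·L⁻¹.
Y_S = C_S/C_{R0} = 0.5738/5.69 = 0.101.

0.101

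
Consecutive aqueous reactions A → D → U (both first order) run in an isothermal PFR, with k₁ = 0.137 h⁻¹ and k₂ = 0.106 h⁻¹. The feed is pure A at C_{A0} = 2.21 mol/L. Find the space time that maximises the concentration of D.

Setting dC_D/dτ = 0 gives τ_opt = ln(k₂/k₁)/(k₂−k₁).
= ln(0.106/0.137)/(0.106−0.137) = ln(0.7737)/-0.03100 = -0.2565/-0.03100 = 8.28 h.

8.28 h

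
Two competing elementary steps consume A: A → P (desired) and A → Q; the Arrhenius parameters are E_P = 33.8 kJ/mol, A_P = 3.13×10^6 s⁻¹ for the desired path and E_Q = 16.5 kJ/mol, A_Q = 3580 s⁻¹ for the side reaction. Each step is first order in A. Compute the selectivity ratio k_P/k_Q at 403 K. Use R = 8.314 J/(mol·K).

Since both paths have the same order in A, the concentration cancels and S_{P/Q} = k_P/k_Q = (A_P/A_Q)·exp[(E_Q−E_P)/(RT)].
(E_Q−E_P)/(RT) = (16.5−33.8)×10³/(8.314×403) = -17300/3351 = -5.163.
k_P/k_Q = (3.13×10^6/3580)·exp(-5.163) = 874.3 × 0.005723 = 5.00.
Since E_P > E_Q, raising the temperature improves selectivity toward P.

5.00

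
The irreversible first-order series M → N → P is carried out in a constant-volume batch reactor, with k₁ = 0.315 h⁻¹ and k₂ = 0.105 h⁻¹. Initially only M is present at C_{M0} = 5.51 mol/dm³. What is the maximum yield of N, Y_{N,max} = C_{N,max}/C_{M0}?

For a first-order series the maximum intermediate yield is C_{N,max}/C_{M0} = (k₁/k₂)^[k₂/(k₂−k₁)].
= (0.315/0.105)^(0.105/(0.105−0.315)) = (3.000)^(-0.5000) = 0.5774.

0.577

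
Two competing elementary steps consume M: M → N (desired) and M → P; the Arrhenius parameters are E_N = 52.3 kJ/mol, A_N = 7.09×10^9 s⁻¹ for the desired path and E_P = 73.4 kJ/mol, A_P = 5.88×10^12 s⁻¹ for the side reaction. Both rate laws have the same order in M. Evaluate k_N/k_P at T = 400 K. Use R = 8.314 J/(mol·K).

With equal orders, S_{N/P} = k_N/k_P = (A_N/A_P)·exp[(E_P−E_N)/(RT)].
(E_P−E_N)/(RT) = (73.4−52.3)×10³/(8.314×400) = 21100/3326 = 6.345.
k_N/k_P = (7.09×10^9/5.88×10^12)·exp(6.345) = 0.001206 × 569.5 = 0.687.
Since E_N < E_P, lowering the temperature improves selectivity toward N.

0.687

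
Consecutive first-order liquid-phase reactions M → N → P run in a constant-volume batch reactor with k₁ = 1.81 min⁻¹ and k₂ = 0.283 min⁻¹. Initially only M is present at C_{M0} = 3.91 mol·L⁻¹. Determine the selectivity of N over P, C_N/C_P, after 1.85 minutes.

Solving the coupled first-order balances gives C_N(t) = [k₁/(k₂−k₁)]·C_{M0}·(e^(−k₁t) − e^(−k₂t)).
e^(−k₁t) = e^(−1.81×1.85) = e^(−3.349) = 0.03514; e^(−k₂t) = e^(−0.5235) = 0.5924.
C_N = 1.81×3.91/(0.283−1.81) × (0.03514−0.5924) = (-4.635)×(-0.5573) = 2.583 mol·L⁻¹.
C_M = C_{M0}e^(−k₁t) = 0.1374 mol·L⁻¹, so C_P = C_{M0}−C_M−C_N = 1.190 mol·L⁻¹; C_N/C_P = 2.17.

2.17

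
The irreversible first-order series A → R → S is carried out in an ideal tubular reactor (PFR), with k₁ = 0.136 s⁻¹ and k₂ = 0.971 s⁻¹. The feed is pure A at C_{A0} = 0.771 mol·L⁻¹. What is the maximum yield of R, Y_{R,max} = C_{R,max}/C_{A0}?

At the optimum, C_{R,max}/C_{A0} = (k₁/k₂)^[k₂/(k₂−k₁)].
= (0.136/0.971)^(0.971/(0.971−0.136)) = (0.1401)^(1.163) = 0.1017.

0.102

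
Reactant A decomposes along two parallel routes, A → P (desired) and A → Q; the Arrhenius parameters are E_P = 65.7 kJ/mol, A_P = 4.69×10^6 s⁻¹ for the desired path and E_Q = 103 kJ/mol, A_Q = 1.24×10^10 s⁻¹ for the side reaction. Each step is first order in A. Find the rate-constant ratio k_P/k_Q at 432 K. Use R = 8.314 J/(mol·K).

12.2

Since both paths have the same order in A, the concentration cancels and S_{P/Q} = k_P/k_Q = (A_P/A_Q)·exp[(E_Q−E_P)/(RT)].
(E_Q−E_P)/(RT) = (103−65.7)×10³/(8.314×432) = 37300/3592 = 10.39.
k_P/k_Q = (4.69×10^6/1.24×10^10)·exp(10.39) = 3.782×10^-4 × 32377 = 12.2.
Since E_P < E_Q, lowering the temperature improves selectivity toward P.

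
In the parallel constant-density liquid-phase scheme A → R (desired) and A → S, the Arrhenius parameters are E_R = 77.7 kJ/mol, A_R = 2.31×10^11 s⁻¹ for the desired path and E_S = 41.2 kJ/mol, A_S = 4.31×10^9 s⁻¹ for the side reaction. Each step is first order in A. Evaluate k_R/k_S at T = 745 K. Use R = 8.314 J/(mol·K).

0.148

Since both paths have the same order in A, the concentration cancels and S_{R/S} = k_R/k_S = (A_R/A_S)·exp[(E_S−E_R)/(RT)].
(E_S−E_R)/(RT) = (41.2−77.7)×10³/(8.314×745) = -36500/6194 = -5.893.
k_R/k_S = (2.31×10^11/4.31×10^9)·exp(-5.893) = 53.60 × 0.002759 = 0.148.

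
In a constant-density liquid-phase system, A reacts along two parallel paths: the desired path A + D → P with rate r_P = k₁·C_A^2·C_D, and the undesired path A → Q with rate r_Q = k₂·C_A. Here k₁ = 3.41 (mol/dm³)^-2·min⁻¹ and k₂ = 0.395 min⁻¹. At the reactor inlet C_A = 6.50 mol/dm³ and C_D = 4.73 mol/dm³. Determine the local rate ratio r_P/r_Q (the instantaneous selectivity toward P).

265

S_{P/Q} = r_P/r_Q = (k₁·C_A^2·C_D)/(k₂·C_A) = (k₁/k₂)·C_A·C_D.
= (3.41×6.500^2×4.730) / (0.395×6.500) = 681.5/2.567 = 265.
Since the desired path is higher order in A, keeping C_A high (PFR or concentrated feed) favours P.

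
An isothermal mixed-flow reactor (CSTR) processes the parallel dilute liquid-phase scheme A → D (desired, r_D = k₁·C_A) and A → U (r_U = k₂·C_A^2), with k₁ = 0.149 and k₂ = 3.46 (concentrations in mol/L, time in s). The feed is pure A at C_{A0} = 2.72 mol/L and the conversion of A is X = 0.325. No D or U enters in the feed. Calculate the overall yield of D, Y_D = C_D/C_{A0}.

Exit C_A = C_{A0}(1−X) = 2.72×0.675 = 1.836 mol/L.
A CSTR operates uniformly at the exit composition, giving r_D = 0.2736 and r_U = 11.66 (each k·C_A^n at C_A = 1.836).
Fraction of consumed A going to D: r_D/(r_D+r_U) = 0.02292.
C_D = 0.02292·C_{A0}·X = 0.02292×2.72×0.325 = 0.0203 mol/L; Y_D = C_D/C_{A0} = 0.00745.

0.00745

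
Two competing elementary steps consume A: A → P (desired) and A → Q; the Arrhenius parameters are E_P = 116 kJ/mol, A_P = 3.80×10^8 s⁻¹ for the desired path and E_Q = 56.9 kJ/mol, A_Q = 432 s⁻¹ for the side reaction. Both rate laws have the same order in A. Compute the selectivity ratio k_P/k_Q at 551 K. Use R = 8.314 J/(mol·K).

Since both paths have the same order in A, the concentration cancels and S_{P/Q} = k_P/k_Q = (A_P/A_Q)·exp[(E_Q−E_P)/(RT)].
(E_Q−E_P)/(RT) = (56.9−116)×10³/(8.314×551) = -59100/4581 = -12.90.
k_P/k_Q = (3.80×10^8/432)·exp(-12.90) = 8.796×10^5 × 2.495×10^-6 = 2.20.
Since E_P > E_Q, raising the temperature improves selectivity toward P.

2.20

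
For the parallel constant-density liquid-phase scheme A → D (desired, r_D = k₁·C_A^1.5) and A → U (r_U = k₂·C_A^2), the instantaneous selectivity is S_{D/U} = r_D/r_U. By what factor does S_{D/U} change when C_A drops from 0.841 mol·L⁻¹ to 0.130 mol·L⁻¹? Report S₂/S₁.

S_{D/U} = (k₁/k₂)·C_A^-0.5, so S₂/S₁ = (C_{A,2}/C_{A,1})^-0.5.
= (0.130/0.841)^(-0.5) = (0.1546)^(-0.5) = 2.54.
Selectivity toward D rises as C_A falls — low-concentration operation is favoured.

2.54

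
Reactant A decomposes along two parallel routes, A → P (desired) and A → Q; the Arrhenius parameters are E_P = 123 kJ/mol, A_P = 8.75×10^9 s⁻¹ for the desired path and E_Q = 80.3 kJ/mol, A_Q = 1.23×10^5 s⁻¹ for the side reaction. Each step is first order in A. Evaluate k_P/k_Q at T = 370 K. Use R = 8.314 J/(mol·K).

Since both paths have the same order in A, the concentration cancels and S_{P/Q} = k_P/k_Q = (A_P/A_Q)·exp[(E_Q−E_P)/(RT)].
(E_Q−E_P)/(RT) = (80.3−123)×10³/(8.314×370) = -42700/3076 = -13.88.
k_P/k_Q = (8.75×10^9/1.23×10^5)·exp(-13.88) = 71138 × 9.367×10^-7 = 0.0666.

0.0666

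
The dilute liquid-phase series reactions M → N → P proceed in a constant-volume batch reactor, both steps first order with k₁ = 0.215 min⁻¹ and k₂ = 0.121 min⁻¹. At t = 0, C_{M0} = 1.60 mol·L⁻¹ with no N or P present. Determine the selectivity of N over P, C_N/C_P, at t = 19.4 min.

0.229

The intermediate concentration in a first-order A→B→C sequence is C_N = k₁C_{M0}(e^(−k₁t) − e^(−k₂t))/(k₂−k₁).
e^(−k₁t) = e^(−0.215×19.4) = e^(−4.171) = 0.01544; e^(−k₂t) = e^(−2.347) = 0.09562.
C_N = 0.215×1.60/(0.121−0.215) × (0.01544−0.09562) = (-3.660)×(-0.08018) = 0.2934 mol·L⁻¹.
C_M = C_{M0}e^(−k₁t) = 0.02470 mol·L⁻¹, so C_P = C_{M0}−C_M−C_N = 1.282 mol·L⁻¹; C_N/C_P = 0.229.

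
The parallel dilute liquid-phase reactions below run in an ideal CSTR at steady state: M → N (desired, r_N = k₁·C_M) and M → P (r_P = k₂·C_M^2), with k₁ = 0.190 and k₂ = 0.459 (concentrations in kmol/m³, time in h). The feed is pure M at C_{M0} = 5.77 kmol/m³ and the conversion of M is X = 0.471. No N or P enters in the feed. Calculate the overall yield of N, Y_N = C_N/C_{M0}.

0.0562

Exit C_M = C_{M0}(1−X) = 5.77×0.529 = 3.052 kmol/m³.
In a CSTR the entire volume is at exit conditions, so r_N = 0.190×3.052 = 0.5799 and r_P = 0.459×3.052^2 = 4.276.
Fraction of consumed M going to N: r_N/(r_N+r_P) = 0.1194.
C_N = 0.1194·C_{M0}·X = 0.1194×5.77×0.471 = 0.325 kmol/m³; Y_N = C_N/C_{M0} = 0.0562.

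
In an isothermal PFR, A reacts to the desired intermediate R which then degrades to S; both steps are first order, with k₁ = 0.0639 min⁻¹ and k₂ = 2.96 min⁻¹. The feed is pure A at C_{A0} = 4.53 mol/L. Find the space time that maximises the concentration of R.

1.32 min

Setting dC_R/dτ = 0 gives τ_opt = ln(k₂/k₁)/(k₂−k₁).
= ln(2.96/0.0639)/(2.96−0.0639) = ln(46.32)/2.896 = 3.836/2.896 = 1.32 min.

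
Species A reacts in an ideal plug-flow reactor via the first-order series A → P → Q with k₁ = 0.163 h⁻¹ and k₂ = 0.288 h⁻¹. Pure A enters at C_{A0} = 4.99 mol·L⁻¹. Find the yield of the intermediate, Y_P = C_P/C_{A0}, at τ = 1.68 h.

The intermediate concentration in a first-order A→B→C sequence is C_P = k₁C_{A0}(e^(−k₁τ) − e^(−k₂τ))/(k₂−k₁).
e^(−k₁τ) = e^(−0.163×1.68) = e^(−0.2738) = 0.7605; e^(−k₂τ) = e^(−0.4838) = 0.6164.
C_P = 0.163×4.99/(0.288−0.163) × (0.7605−0.6164) = 6.507×0.1440 = 0.9373 mol·L⁻¹.
Y_P = C_P/C_{A0} = 0.9373/4.99 = 0.188.

0.188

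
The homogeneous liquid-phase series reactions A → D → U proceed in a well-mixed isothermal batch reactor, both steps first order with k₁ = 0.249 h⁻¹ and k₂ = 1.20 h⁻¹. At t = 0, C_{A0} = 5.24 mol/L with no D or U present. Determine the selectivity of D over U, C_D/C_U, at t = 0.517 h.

2.85

Solving the coupled first-order balances gives C_D(t) = [k₁/(k₂−k₁)]·C_{A0}·(e^(−k₁t) − e^(−k₂t)).
e^(−k₁t) = e^(−0.249×0.517) = e^(−0.1287) = 0.8792; e^(−k₂t) = e^(−0.6204) = 0.5377.
C_D = 0.249×5.24/(1.20−0.249) × (0.8792−0.5377) = 1.372×0.3415 = 0.4685 mol/L.
C_A = C_{A0}e^(−k₁t) = 4.607 mol/L, so C_U = C_{A0}−C_A−C_D = 0.1644 mol/L; C_D/C_U = 2.85.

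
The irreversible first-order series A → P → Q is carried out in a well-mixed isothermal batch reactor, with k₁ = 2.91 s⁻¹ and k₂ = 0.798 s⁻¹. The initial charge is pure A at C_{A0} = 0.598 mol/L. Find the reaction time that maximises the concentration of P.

For first-order series the maximum of C_P occurs at t_opt = ln(k₂/k₁)/(k₂−k₁).
= ln(0.798/2.91)/(0.798−2.91) = ln(0.2742)/-2.112 = -1.294/-2.112 = 0.613 s.

0.613 s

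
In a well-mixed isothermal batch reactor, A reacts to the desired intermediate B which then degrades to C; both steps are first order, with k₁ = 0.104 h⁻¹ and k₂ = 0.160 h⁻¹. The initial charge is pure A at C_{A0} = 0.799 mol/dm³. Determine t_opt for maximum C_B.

7.69 h

For first-order series the maximum of C_B occurs at t_opt = ln(k₂/k₁)/(k₂−k₁).
= ln(0.160/0.104)/(0.160−0.104) = ln(1.538)/0.05600 = 0.4308/0.05600 = 7.69 h.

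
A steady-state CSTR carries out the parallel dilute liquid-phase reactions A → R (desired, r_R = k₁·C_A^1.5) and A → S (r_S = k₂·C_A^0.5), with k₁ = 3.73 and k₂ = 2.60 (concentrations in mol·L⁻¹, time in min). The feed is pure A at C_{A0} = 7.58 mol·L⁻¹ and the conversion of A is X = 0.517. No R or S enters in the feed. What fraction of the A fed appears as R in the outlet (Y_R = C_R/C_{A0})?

Exit C_A = C_{A0}(1−X) = 7.58×0.483 = 3.661 mol·L⁻¹.
Rates in a CSTR are evaluated at the outlet concentration: r_R = 3.73×3.661^1.5 = 26.13, r_S = 2.60×3.661^0.5 = 4.975.
Fraction of consumed A going to R: r_R/(r_R+r_S) = 0.8401.
C_R = 0.8401·C_{A0}·X = 0.8401×7.58×0.517 = 3.29 mol·L⁻¹; Y_R = C_R/C_{A0} = 0.434.

0.434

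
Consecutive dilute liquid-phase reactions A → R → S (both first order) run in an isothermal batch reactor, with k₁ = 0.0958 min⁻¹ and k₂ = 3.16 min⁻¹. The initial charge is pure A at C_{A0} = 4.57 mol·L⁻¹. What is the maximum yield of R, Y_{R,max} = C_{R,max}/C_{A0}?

0.0272

Evaluating C_R at t_opt = ln(k₂/k₁)/(k₂−k₁) gives C_{R,max}/C_{A0} = (k₁/k₂)^[k₂/(k₂−k₁)].
= (0.0958/3.16)^(3.16/(3.16−0.0958)) = (0.03032)^(1.031) = 0.02718.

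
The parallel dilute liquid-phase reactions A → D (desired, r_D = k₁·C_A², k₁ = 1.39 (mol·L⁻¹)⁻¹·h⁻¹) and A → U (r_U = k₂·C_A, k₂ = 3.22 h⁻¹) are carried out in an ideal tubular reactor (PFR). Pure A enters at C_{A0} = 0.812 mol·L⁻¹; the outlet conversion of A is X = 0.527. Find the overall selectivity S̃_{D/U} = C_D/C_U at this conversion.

C_A = C_{A0}(1−X) = 0.3841 mol·L⁻¹.
Along a PFR/batch, dC_U/dC_A = −r_U/(r_D+r_U) = −k₂/(k₂+k₁·C_A).
Integrating from C_{A0} to C_A: C_U = (3.22/1.39)·ln[(3.22+1.39·0.812)/(3.22+1.39·0.384)] = 2.317·ln(4.349/3.754) = 0.3407 mol·L⁻¹.
Then C_D = (C_{A0}−C_A) − C_U = 0.4279 − 0.3407 = 0.08719 mol·L⁻¹.
S̃_{D/U} = C_D/C_U = 0.08719/0.3407 = 0.256.

0.256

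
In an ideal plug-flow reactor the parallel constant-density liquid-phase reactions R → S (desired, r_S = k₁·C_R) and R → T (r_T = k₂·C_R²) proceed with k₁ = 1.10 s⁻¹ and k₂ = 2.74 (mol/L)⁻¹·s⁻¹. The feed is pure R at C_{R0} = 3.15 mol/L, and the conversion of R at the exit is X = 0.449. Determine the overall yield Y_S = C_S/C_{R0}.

C_R = C_{R0}(1−X) = 1.736 mol/L.
Along a PFR/batch, dC_S/dC_R = −r_S/(r_S+r_T) = −k₁/(k₁+k₂·C_R).
Integrating from C_{R0} to C_R: C_S = (1.10/2.74)·ln[(1.10+2.74·3.15)/(1.10+2.74·1.74)] = 0.4015·ln(9.731/5.856) = 0.2039 mol/L.
Y_S = C_S/C_{R0} = 0.2039/3.15 = 0.0647.

0.0647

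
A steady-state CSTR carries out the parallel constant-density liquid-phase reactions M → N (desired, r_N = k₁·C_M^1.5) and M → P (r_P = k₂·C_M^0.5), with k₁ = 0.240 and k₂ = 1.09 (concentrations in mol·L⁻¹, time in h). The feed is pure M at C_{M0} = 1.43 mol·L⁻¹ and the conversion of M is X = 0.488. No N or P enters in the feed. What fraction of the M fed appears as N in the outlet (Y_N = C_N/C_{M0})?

0.0677

Exit C_M = C_{M0}(1−X) = 1.43×0.512 = 0.7322 mol·L⁻¹.
Rates in a CSTR are evaluated at the outlet concentration: r_N = 0.240×0.7322^1.5 = 0.1504, r_P = 1.09×0.7322^0.5 = 0.9327.
Fraction of consumed M going to N: r_N/(r_N+r_P) = 0.1388.
C_N = 0.1388·C_{M0}·X = 0.1388×1.43×0.488 = 0.0969 mol·L⁻¹; Y_N = C_N/C_{M0} = 0.0677.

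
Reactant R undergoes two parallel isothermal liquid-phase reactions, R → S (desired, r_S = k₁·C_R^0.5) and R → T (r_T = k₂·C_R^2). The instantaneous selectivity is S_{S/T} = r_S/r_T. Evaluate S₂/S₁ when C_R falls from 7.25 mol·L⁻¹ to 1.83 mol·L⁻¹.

S_{S/T} = (k₁/k₂)·C_R^-1.5, so S₂/S₁ = (C_{R,2}/C_{R,1})^-1.5.
= (1.83/7.25)^(-1.5) = (0.2524)^(-1.5) = 7.89.

7.89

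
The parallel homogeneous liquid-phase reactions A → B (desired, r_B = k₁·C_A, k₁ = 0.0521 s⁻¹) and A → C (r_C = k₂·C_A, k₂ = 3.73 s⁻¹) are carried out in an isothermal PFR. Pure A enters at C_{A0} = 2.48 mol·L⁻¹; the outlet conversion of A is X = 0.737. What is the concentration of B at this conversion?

C_A = C_{A0}(1−X) = 0.6522 mol·L⁻¹.
Both paths are first order in A, so the instantaneous fraction to B is constant: dC_B/d(−C_A) = k₁/(k₁+k₂) = 0.01378.
C_B = 0.01378·(C_{A0}−C_A) = 0.01378×1.828 = 0.0252 mol·L⁻¹.

0.0252 mol·L⁻¹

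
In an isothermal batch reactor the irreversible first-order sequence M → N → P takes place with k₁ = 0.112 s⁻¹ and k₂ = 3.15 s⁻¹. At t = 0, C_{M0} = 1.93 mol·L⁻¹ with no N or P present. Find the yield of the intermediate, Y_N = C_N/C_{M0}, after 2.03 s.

For first-order series with pure M initially, C_N(t) = k₁C_{M0}/(k₂−k₁)·(e^(−k₁t) − e^(−k₂t)).
e^(−k₁t) = e^(−0.112×2.03) = e^(−0.2274) = 0.7966; e^(−k₂t) = e^(−6.394) = 0.001671.
C_N = 0.112×1.93/(3.15−0.112) × (0.7966−0.001671) = 0.07115×0.7950 = 0.05656 mol·L⁻¹.
Y_N = C_N/C_{M0} = 0.05656/1.93 = 0.0293.

0.0293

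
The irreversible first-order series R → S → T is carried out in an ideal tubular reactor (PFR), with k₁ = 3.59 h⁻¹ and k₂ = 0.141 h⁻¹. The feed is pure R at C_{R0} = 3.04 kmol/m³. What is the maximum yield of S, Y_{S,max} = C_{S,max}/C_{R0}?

0.876

For a first-order series the maximum intermediate yield is C_{S,max}/C_{R0} = (k₁/k₂)^[k₂/(k₂−k₁)].
= (3.59/0.141)^(0.141/(0.141−3.59)) = (25.46)^(-0.04088) = 0.8760.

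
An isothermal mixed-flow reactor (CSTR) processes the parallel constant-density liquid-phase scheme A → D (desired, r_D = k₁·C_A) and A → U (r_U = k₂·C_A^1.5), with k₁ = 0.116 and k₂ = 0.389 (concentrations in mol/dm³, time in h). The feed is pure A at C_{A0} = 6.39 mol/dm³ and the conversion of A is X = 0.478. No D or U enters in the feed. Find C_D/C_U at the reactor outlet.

Exit C_A = C_{A0}(1−X) = 6.39×0.522 = 3.336 mol/dm³.
A CSTR operates uniformly at the exit composition, giving r_D = 0.3869 and r_U = 2.370 (each k·C_A^n at C_A = 3.336).
Overall selectivity = C_D/C_U = r_Dτ/(r_Uτ) = r_D/r_U = 0.163.

0.163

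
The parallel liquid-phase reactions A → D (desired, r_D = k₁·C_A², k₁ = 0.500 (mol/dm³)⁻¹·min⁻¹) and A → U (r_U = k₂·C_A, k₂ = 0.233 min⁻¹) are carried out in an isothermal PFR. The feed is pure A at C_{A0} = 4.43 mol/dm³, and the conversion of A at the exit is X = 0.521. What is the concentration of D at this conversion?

2.01 mol/dm³

C_A = C_{A0}(1−X) = 2.122 mol/dm³.
Along a PFR/batch, dC_U/dC_A = −r_U/(r_D+r_U) = −k₂/(k₂+k₁·C_A).
Integrating from C_{A0} to C_A: C_U = (0.233/0.500)·ln[(0.233+0.500·4.43)/(0.233+0.500·2.12)] = 0.4660·ln(2.448/1.294) = 0.2971 mol/dm³.
Then C_D = (C_{A0}−C_A) − C_U = 2.308 − 0.2971 = 2.011 mol/dm³.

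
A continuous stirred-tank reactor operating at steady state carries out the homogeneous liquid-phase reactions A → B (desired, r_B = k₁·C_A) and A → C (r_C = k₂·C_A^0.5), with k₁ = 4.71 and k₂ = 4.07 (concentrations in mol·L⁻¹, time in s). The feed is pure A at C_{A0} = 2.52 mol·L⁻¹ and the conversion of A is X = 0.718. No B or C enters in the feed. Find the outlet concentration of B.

Exit C_A = C_{A0}(1−X) = 2.52×0.282 = 0.7106 mol·L⁻¹.
In a CSTR the entire volume is at exit conditions, so r_B = 4.71×0.7106 = 3.347 and r_C = 4.07×0.7106^0.5 = 3.431.
Fraction of consumed A going to B: r_B/(r_B+r_C) = 0.4938.
C_B = 0.4938·C_{A0}·X = 0.4938×2.52×0.718 = 0.893 mol·L⁻¹.

0.893 mol·L⁻¹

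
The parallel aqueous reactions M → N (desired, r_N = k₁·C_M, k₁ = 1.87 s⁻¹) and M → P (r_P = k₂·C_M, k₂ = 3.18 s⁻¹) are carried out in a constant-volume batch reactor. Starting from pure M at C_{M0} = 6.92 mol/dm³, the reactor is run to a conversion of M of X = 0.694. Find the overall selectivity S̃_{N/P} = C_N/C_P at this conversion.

C_M = C_{M0}(1−X) = 2.118 mol/dm³.
Both paths are first order in M, so the instantaneous fraction to N is constant: dC_N/d(−C_M) = k₁/(k₁+k₂) = 0.3703.
C_N = 0.3703·(C_{M0}−C_M) = 0.3703×4.802 = 1.78 mol/dm³.
C_P = (C_{M0}−C_M)−C_N = 3.024 mol/dm³; S̃_{N/P} = 1.778/3.024 = 0.588.

0.588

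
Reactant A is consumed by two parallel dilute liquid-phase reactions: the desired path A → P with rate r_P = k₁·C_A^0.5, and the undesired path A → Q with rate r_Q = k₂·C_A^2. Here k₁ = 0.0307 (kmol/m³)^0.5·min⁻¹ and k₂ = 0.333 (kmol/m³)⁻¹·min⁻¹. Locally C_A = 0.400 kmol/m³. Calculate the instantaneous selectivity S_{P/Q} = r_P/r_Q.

0.364

S_{P/Q} = r_P/r_Q = (k₁·C_A^0.5)/(k₂·C_A^2) = (k₁/k₂)·C_A^-1.5.
= (0.0307×0.4000^0.5) / (0.333×0.4000^2) = 0.01942/0.05328 = 0.364.
The undesired path is higher order in A, so low C_A (CSTR or dilute feed) favours P.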